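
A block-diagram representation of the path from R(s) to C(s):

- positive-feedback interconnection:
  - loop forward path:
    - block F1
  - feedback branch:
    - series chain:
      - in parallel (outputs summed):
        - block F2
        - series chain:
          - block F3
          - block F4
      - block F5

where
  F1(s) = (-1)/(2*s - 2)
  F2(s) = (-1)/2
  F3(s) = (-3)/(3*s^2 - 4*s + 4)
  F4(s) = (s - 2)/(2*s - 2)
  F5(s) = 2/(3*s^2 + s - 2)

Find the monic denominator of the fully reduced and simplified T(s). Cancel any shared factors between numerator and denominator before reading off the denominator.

[1] combine F3, F4 in series: (6 - 3*s)/(6*s^3 - 14*s^2 + 16*s - 8)
[2] combine F2, (F3*F4) in parallel: (-3*s^3 + 7*s^2 - 11*s + 10)/(6*s^3 - 14*s^2 + 16*s - 8)
[3] combine (F2+(F3*F4)), F5 in series: (-3*s^3 + 7*s^2 - 11*s + 10)/(9*s^5 - 18*s^4 + 11*s^3 + 10*s^2 - 20*s + 8)
[4] collapse the loop (F1 forward, ((F2+(F3*F4))*F5) return): (-9*s^5 + 18*s^4 - 11*s^3 - 10*s^2 + 20*s - 8)/(18*s^6 - 54*s^5 + 58*s^4 - 5*s^3 - 53*s^2 + 45*s - 6)
No further cancellation is possible in the step-4 result, so that is T(s). Its denominator becomes monic after dividing by the leading coefficient 18.

Final answer: s^6 - 3*s^5 + 29*s^4/9 - 5*s^3/18 - 53*s^2/18 + 5*s/2 - 1/3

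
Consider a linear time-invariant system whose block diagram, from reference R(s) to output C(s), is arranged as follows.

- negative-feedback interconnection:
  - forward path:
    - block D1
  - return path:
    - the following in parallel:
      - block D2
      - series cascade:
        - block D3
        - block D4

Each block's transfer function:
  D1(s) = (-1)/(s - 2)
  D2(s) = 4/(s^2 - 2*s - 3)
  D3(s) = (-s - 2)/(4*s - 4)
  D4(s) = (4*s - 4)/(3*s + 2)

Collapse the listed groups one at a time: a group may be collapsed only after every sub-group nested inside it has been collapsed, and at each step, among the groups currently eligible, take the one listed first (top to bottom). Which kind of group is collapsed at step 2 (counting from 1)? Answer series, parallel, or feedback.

The answer is parallel.

Reasoning:
Step 1: multiply D3, D4 (series)
Step 2: add D2, (D3*D4) (parallel)
Step 3: collapse the loop (D1 forward, (D2+(D3*D4)) return)
Step 2: parallel.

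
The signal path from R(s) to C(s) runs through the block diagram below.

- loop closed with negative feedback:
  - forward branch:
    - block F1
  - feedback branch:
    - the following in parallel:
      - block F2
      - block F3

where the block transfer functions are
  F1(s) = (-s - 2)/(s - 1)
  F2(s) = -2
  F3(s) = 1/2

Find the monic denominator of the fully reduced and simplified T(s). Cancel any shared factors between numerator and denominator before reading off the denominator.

Answer: s + 4/5

Working:
[1] add F2, F3 (parallel): (-3)/2
[2] close the feedback loop around F1, (F2+F3): (-2*s - 4)/(5*s + 4)
The result of step 2 is T(s) in lowest terms. Its denominator has leading coefficient 5; dividing the denominator through by 5 makes it monic.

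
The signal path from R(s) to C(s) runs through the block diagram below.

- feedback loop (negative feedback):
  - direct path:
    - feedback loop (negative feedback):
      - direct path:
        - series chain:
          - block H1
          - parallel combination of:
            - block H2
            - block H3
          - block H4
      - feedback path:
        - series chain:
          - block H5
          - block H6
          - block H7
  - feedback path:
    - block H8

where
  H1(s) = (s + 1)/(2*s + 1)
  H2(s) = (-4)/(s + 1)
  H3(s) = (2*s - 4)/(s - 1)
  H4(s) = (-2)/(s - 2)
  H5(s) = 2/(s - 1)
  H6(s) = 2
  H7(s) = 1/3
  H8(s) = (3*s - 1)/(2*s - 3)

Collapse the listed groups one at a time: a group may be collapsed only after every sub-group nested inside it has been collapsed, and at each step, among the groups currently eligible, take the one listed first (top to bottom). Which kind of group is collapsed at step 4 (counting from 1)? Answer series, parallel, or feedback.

Answer: feedback

Working:
(1) add H2, H3 (parallel)
(2) reduce the series chain H1, (H2+H3), H4
(3) cascade H5, H6, H7
(4) collapse the loop ((H1*(H2+H3)*H4) forward, (H5*H6*H7) return)
(5) apply the feedback formula to [(H1*(H2+H3)*H4)/(1+(H1*(H2+H3)*H4)*(H5*H6*H7))], H8
Step 4: feedback.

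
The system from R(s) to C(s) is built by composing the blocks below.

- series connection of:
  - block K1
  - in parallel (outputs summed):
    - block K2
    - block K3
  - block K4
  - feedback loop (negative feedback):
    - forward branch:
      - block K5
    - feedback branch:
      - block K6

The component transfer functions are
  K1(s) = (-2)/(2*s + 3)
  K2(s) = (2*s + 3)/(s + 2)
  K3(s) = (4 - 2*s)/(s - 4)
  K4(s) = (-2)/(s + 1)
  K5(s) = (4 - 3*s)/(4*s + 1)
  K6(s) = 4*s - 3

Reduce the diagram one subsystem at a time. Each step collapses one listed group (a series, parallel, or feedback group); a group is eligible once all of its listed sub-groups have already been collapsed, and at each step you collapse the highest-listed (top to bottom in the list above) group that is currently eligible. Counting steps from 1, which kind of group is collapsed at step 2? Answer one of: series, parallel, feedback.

Step 1 - add K2, K3 (parallel)
Step 2 - apply the feedback formula to K5, K6
Step 3 - cascade K1, (K2+K3), K4, [K5/(1+K5*K6)]
Step 2: feedback.

Therefore the answer is feedback.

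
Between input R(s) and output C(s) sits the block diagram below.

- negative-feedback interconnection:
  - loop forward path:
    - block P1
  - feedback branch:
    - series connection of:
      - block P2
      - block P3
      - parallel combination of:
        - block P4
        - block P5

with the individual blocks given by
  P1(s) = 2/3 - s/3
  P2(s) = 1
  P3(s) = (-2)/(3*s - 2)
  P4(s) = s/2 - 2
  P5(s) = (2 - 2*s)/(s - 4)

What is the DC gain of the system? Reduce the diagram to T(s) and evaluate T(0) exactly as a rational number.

The answer is -1.

Reasoning:
Step 1: add P4, P5 (parallel), giving (s^2 - 12*s + 20)/(2*s - 8)
Step 2: cascade P2, P3, (P4+P5), giving (-s^2 + 12*s - 20)/(3*s^2 - 14*s + 8)
Step 3: apply the feedback formula to P1, (P2*P3*(P4+P5)), giving (-3*s^3 + 20*s^2 - 36*s + 16)/(s^3 - 5*s^2 + 2*s - 16)
Step 3 gives the overall T(s). Then T(0) = 16/(-16) = -1.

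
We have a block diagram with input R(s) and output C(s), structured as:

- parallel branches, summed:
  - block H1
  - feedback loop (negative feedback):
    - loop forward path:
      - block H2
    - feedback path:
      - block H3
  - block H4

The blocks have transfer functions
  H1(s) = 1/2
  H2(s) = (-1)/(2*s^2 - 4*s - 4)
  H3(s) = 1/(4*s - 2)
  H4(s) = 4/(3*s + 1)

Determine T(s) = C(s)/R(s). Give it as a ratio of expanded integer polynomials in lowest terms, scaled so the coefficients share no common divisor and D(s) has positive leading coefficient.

1. apply the feedback formula to H2, H3 = (2 - 4*s)/(8*s^3 - 20*s^2 - 8*s + 7)
2. combine H1, [H2/(1+H2*H3)], H4 in parallel; the result is T(s) itself (integer coefficients, no common factor, positive leading denominator coefficient)

Therefore the answer is (24*s^4 + 12*s^3 - 228*s^2 - 47*s + 67)/(48*s^4 - 104*s^3 - 88*s^2 + 26*s + 14).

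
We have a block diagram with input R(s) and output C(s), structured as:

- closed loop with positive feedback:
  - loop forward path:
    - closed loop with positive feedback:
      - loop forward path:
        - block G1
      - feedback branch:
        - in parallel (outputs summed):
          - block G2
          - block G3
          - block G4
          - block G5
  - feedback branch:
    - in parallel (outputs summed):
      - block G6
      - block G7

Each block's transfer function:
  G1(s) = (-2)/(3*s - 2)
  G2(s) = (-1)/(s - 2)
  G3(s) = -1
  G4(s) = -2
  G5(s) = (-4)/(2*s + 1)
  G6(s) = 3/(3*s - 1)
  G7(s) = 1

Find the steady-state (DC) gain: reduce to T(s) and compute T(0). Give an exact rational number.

Answer: 2/19

Working:
Step 1 - parallel reduction of G2, G3, G4, G5: (-6*s^2 + 3*s + 13)/(2*s^2 - 3*s - 2)
Step 2 - close the feedback loop around G1, (G2+G3+G4+G5): (-4*s^2 + 6*s + 4)/(6*s^3 - 25*s^2 + 6*s + 30)
Step 3 - add G6, G7 (parallel): (3*s + 2)/(3*s - 1)
Step 4 - apply the feedback formula to [G1/(1-G1*(G2+G3+G4+G5))], (G6+G7): (-12*s^3 + 22*s^2 + 6*s - 4)/(18*s^4 - 69*s^3 + 33*s^2 + 60*s - 38)
DC gain: substitute s = 0 into T(s) from step 4: T(0) = -4/(-38) = 2/19.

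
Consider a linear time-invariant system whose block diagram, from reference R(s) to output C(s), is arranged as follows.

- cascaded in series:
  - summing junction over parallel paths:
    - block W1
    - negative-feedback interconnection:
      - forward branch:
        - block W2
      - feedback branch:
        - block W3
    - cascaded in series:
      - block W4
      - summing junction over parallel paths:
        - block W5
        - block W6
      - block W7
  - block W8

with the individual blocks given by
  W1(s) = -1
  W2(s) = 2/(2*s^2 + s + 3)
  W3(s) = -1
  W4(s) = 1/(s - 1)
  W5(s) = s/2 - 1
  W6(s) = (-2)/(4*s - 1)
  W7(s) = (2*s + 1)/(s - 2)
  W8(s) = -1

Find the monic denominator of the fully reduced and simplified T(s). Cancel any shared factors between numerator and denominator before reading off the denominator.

First reduce the diagram to T(s).

[1] apply the feedback formula to W2, W3 -> 2/(2*s^2 + s + 1)
[2] reduce the parallel group W5, W6 -> (4*s^2 - 9*s - 2)/(8*s - 2)
[3] cascade W4, (W5+W6), W7 -> (8*s^3 - 14*s^2 - 13*s - 2)/(8*s^3 - 26*s^2 + 22*s - 4)
[4] sum the parallel branches W1, [W2/(1+W2*W3)], (W4*(W5+W6)*W7) -> (24*s^4 - 42*s^3 - 71*s^2 + 11*s - 6)/(16*s^5 - 44*s^4 + 26*s^3 - 12*s^2 + 18*s - 4)
[5] cascade (W1+[W2/(1+W2*W3)]+(W4*(W5+W6)*W7)), W8 -> (-24*s^4 + 42*s^3 + 71*s^2 - 11*s + 6)/(16*s^5 - 44*s^4 + 26*s^3 - 12*s^2 + 18*s - 4)
That last expression is T(s), already simplified. Scaling its denominator by 1/16 (the reciprocal of the leading coefficient) yields the monic denominator.

Answer: s^5 - 11*s^4/4 + 13*s^3/8 - 3*s^2/4 + 9*s/8 - 1/4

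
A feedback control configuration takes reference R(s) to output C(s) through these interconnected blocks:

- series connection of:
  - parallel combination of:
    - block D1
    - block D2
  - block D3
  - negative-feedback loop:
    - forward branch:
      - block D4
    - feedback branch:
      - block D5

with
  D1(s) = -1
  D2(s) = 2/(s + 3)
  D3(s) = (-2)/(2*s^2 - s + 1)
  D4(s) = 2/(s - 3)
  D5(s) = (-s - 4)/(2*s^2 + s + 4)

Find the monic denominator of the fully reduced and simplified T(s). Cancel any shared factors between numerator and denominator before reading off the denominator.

Step 1. sum the parallel branches D1, D2 gives (-s - 1)/(s + 3)
Step 2. collapse the loop (D4 forward, D5 return) gives (4*s^2 + 2*s + 8)/(2*s^3 - 5*s^2 - s - 20)
Step 3. cascade (D1+D2), D3, [D4/(1+D4*D5)] gives (8*s^3 + 12*s^2 + 20*s + 16)/(4*s^6 - 31*s^4 - 29*s^3 - 113*s^2 + 37*s - 60)
No further cancellation is possible in the step-3 result, so that is T(s). Its denominator becomes monic after dividing by the leading coefficient 4.

Final answer: s^6 - 31*s^4/4 - 29*s^3/4 - 113*s^2/4 + 37*s/4 - 15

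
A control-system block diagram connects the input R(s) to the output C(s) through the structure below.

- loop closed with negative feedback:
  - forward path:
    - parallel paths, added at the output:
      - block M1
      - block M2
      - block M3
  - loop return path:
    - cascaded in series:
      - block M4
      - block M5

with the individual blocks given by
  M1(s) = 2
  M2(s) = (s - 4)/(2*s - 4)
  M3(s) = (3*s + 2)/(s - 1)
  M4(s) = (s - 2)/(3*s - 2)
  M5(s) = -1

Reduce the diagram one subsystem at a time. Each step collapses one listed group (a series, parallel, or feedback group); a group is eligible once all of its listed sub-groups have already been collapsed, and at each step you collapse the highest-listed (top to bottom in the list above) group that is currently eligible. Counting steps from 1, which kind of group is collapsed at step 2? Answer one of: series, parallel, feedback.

(1) sum the parallel branches M1, M2, M3
(2) series reduction of M4, M5
(3) apply the feedback formula to (M1+M2+M3), (M4*M5)
Step 2: series.

Hence the answer: series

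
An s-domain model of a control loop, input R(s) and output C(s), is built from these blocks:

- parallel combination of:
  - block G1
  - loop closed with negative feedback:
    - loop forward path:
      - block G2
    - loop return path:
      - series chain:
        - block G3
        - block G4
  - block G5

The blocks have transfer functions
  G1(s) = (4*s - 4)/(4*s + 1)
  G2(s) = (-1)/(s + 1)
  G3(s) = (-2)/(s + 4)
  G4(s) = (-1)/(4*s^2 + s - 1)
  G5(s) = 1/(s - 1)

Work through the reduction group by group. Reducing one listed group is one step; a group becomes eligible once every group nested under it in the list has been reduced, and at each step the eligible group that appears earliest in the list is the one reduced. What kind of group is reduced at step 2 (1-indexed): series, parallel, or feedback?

(1) series reduction of G3, G4
(2) reduce the feedback loop with forward G2 and return (G3*G4)
(3) sum the parallel branches G1, [G2/(1+G2*(G3*G4))], G5
So the answer for step 2 is feedback.

Hence the answer: feedback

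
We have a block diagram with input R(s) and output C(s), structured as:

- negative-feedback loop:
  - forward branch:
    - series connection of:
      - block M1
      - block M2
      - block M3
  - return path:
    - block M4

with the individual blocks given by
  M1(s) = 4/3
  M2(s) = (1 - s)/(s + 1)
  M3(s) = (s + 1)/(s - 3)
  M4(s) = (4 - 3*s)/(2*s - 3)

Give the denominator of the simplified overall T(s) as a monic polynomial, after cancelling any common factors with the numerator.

Reducing step by step:

1. series reduction of M1, M2, M3 gives (4 - 4*s)/(3*s - 9)
2. feedback reduction of (M1*M2*M3), M4 gives (-8*s^2 + 20*s - 12)/(18*s^2 - 55*s + 43)
Step 2 gives the fully reduced T(s), with no common factor left to cancel. The denominator's leading coefficient is 18, so divide each of its coefficients by 18 to get the monic form.

Answer: s^2 - 55*s/18 + 43/18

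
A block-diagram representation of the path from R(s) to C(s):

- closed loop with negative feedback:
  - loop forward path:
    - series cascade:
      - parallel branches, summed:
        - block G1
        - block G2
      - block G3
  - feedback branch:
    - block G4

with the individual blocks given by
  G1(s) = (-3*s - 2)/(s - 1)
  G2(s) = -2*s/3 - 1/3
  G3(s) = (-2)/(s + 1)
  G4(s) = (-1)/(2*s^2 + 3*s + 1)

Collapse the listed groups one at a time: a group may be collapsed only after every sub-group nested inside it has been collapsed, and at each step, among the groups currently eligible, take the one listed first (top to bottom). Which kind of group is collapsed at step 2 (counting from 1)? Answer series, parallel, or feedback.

The answer is series.

Reasoning:
[1] combine G1, G2 in parallel
[2] multiply (G1+G2), G3 (series)
[3] reduce the feedback loop with forward ((G1+G2)*G3) and return G4
Step 2: series.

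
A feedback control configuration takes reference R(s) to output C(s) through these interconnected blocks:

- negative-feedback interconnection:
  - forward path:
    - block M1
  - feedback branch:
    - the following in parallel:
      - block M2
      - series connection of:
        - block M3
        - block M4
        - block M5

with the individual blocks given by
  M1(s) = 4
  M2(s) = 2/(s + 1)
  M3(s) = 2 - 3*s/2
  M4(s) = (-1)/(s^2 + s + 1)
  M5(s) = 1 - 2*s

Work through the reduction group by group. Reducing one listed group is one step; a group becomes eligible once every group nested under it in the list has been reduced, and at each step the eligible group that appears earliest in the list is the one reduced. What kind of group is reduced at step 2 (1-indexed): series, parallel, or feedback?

The answer is parallel.

Reasoning:
Step 1: multiply M3, M4, M5 (series)
Step 2: add M2, (M3*M4*M5) (parallel)
Step 3: reduce the feedback loop with forward M1 and return (M2+(M3*M4*M5))
The group at step 2 is a parallel group.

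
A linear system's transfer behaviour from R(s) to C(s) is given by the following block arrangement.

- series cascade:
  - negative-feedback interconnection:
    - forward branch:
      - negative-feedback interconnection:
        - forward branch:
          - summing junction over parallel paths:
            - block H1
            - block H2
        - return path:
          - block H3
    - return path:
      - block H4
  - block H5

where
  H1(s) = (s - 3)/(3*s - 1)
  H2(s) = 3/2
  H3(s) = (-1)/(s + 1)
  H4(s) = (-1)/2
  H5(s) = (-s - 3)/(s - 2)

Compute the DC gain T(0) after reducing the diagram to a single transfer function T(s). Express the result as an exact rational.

(1) sum the parallel branches H1, H2 gives (11*s - 9)/(6*s - 2)
(2) close the feedback loop around (H1+H2), H3 gives (11*s^2 + 2*s - 9)/(6*s^2 - 7*s + 7)
(3) close the feedback loop around [(H1+H2)/(1+(H1+H2)*H3)], H4 gives (22*s^2 + 4*s - 18)/(s^2 - 16*s + 23)
(4) reduce the series chain [[(H1+H2)/(1+(H1+H2)*H3)]/(1+[(H1+H2)/(1+(H1+H2)*H3)]*H4)], H5 gives (-22*s^3 - 70*s^2 + 6*s + 54)/(s^3 - 18*s^2 + 55*s - 46)
Evaluating the step-4 result (the overall T(s)) at s = 0 gives T(0) = 54/(-46) = -27/23.

Final answer: -27/23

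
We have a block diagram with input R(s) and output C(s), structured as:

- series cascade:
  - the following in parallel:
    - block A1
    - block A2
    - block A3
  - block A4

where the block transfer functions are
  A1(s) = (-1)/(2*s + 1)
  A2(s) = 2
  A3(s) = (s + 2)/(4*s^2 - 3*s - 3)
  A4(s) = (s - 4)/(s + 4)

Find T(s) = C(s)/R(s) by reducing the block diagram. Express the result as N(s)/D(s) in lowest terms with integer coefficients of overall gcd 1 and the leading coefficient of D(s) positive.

Reducing step by step:

1. parallel reduction of A1, A2, A3; result (16*s^3 - 6*s^2 - 10*s - 1)/(8*s^3 - 2*s^2 - 9*s - 3)
2. combine (A1+A2+A3), A4 in series; the result is T(s) itself (integer coefficients, no common factor, positive leading denominator coefficient)

Answer: (16*s^4 - 70*s^3 + 14*s^2 + 39*s + 4)/(8*s^4 + 30*s^3 - 17*s^2 - 39*s - 12)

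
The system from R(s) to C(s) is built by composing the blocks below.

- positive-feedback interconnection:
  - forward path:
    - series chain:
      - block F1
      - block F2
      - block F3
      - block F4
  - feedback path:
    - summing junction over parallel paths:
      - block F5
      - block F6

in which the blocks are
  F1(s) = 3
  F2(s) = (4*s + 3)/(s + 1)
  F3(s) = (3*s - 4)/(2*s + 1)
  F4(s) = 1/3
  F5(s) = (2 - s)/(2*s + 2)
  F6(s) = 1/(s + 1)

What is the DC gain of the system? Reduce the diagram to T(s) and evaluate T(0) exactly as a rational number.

[1] multiply F1, F2, F3, F4 (series): (12*s^2 - 7*s - 12)/(2*s^2 + 3*s + 1)
[2] parallel reduction of F5, F6: (4 - s)/(2*s + 2)
[3] apply the feedback formula to (F1*F2*F3*F4), (F5+F6): (24*s^3 + 10*s^2 - 38*s - 24)/(16*s^3 - 45*s^2 + 24*s + 50)
The step-3 result is T(s). Setting s = 0: T(0) = -24/50 = -12/25.

Answer: -12/25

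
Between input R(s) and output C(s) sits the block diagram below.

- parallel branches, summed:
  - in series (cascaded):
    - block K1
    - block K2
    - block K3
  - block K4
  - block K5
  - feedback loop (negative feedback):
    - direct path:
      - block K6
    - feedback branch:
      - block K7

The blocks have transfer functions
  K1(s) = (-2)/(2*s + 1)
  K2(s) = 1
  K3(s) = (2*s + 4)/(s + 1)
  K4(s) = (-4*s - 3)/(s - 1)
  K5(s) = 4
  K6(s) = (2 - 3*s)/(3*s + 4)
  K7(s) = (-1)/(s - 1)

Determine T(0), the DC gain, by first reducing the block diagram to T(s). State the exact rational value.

Step 1 - combine K1, K2, K3 in series = (-4*s - 8)/(2*s^2 + 3*s + 1)
Step 2 - reduce the feedback loop with forward K6 and return K7 = (-3*s^2 + 5*s - 2)/(3*s^2 + 4*s - 6)
Step 3 - add (K1*K2*K3), K4, K5, [K6/(1+K6*K7)] (parallel) = (-6*s^5 - 47*s^4 - 140*s^3 + 2*s^2 + 153*s - 4)/(6*s^5 + 11*s^4 - 14*s^3 - 17*s^2 + 8*s + 6)
DC gain: substitute s = 0 into T(s) from step 3: T(0) = -4/6 = -2/3.

Therefore the answer is -2/3.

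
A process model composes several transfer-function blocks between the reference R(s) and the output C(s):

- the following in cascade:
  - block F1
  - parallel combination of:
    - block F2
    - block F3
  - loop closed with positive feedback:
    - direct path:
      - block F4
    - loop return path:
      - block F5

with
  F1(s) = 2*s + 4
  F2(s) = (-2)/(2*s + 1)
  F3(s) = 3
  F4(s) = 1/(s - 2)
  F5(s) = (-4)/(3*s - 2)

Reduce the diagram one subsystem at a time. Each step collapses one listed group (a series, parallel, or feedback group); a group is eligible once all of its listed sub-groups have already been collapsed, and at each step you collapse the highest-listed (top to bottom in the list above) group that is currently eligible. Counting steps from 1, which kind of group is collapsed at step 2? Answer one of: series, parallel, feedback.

Step 1: parallel reduction of F2, F3
Step 2: feedback reduction of F4, F5
Step 3: combine F1, (F2+F3), [F4/(1-F4*F5)] in series
So the answer for step 2 is feedback.

Answer: feedback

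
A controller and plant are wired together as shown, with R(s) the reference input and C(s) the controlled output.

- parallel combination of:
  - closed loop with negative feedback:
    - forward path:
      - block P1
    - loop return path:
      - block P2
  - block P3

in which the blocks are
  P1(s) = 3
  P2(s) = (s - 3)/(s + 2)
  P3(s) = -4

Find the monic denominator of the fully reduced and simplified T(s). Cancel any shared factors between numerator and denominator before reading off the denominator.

Step 1: apply the feedback formula to P1, P2; result (3*s + 6)/(4*s - 7)
Step 2: sum the parallel branches [P1/(1+P1*P2)], P3; result (34 - 13*s)/(4*s - 7)
The result of step 2 is T(s) in lowest terms. Its denominator has leading coefficient 4; dividing the denominator through by 4 makes it monic.

Final answer: s - 7/4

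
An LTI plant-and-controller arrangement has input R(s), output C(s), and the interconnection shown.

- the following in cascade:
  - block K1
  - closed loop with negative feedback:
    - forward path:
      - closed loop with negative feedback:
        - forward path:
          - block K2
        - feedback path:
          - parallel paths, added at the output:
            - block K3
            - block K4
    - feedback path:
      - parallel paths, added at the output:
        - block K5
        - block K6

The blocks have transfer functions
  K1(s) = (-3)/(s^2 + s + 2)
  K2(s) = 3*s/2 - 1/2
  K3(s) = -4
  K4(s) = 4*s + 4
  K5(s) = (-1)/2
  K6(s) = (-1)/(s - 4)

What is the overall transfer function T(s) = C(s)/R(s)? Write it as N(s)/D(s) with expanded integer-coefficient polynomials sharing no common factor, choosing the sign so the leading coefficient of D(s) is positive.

The answer is (-18*s^2 + 78*s - 24)/(24*s^5 - 83*s^4 - 16*s^3 - 189*s^2 + 68*s - 36).

Reasoning:
(1) sum the parallel branches K3, K4; result 4*s
(2) collapse the loop (K2 forward, (K3+K4) return); result (3*s - 1)/(12*s^2 - 4*s + 2)
(3) sum the parallel branches K5, K6; result (2 - s)/(2*s - 8)
(4) reduce the feedback loop with forward [K2/(1+K2*(K3+K4))] and return (K5+K6); result (6*s^2 - 26*s + 8)/(24*s^3 - 107*s^2 + 43*s - 18)
(5) combine K1, [[K2/(1+K2*(K3+K4))]/(1+[K2/(1+K2*(K3+K4))]*(K5+K6))] in series, which is the overall transfer function T(s) = C(s)/R(s) in lowest terms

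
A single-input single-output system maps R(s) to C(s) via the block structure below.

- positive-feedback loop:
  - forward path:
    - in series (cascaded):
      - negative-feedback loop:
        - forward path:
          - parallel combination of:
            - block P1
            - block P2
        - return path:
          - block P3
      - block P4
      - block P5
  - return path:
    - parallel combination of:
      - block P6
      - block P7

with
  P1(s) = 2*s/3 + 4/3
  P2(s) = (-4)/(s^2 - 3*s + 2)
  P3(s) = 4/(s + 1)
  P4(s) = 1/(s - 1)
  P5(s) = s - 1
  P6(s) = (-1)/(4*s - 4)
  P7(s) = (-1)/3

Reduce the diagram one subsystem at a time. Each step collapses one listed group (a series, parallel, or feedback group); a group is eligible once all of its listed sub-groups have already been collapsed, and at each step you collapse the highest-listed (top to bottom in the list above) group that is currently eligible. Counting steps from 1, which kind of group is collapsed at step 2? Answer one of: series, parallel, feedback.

Step 1: sum the parallel branches P1, P2
Step 2: close the feedback loop around (P1+P2), P3
Step 3: reduce the series chain [(P1+P2)/(1+(P1+P2)*P3)], P4, P5
Step 4: add P6, P7 (parallel)
Step 5: feedback reduction of ([(P1+P2)/(1+(P1+P2)*P3)]*P4*P5), (P6+P7)
Step 2 collapses a feedback group.

Hence the answer: feedback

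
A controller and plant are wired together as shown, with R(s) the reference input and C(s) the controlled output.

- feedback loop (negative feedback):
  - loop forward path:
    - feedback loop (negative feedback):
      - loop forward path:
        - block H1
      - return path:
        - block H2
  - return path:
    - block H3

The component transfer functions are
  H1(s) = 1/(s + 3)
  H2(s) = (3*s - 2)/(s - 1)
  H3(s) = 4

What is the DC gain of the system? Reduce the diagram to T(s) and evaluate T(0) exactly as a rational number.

Answer: 1/9

Working:
[1] collapse the loop (H1 forward, H2 return); result (s - 1)/(s^2 + 5*s - 5)
[2] reduce the feedback loop with forward [H1/(1+H1*H2)] and return H3; result (s - 1)/(s^2 + 9*s - 9)
That last expression is T(s); at s = 0 only the constant terms survive, so T(0) = -1/(-9) = 1/9.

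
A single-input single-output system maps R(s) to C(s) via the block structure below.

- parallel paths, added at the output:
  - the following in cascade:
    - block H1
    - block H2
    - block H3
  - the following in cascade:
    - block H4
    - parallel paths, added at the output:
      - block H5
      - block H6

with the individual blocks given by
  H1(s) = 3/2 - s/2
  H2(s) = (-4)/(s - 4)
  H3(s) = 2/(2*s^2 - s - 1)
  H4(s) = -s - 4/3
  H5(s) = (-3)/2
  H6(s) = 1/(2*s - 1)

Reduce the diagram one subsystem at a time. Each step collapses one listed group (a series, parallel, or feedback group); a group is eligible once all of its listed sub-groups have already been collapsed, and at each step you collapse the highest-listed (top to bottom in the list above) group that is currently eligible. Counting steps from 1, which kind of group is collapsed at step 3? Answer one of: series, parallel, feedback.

Step 1. reduce the series chain H1, H2, H3
Step 2. reduce the parallel group H5, H6
Step 3. cascade H4, (H5+H6)
Step 4. reduce the parallel group (H1*H2*H3), (H4*(H5+H6))
Step 3: series.

Therefore the answer is series.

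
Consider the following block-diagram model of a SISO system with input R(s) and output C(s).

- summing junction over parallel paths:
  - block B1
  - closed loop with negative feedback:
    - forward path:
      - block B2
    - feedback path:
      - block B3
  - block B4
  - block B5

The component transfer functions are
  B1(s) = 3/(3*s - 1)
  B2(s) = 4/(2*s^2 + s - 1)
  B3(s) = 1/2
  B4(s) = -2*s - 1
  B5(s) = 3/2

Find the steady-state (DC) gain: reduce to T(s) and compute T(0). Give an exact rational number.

Answer: 3/2

Working:
Step 1. feedback reduction of B2, B3 -> 4/(2*s^2 + s + 1)
Step 2. reduce the parallel group B1, [B2/(1+B2*B3)], B4, B5 -> (-24*s^4 + 2*s^3 + 5*s^2 + 36*s - 3)/(12*s^3 + 2*s^2 + 4*s - 2)
Evaluating the step-2 result (the overall T(s)) at s = 0 gives T(0) = -3/(-2) = 3/2.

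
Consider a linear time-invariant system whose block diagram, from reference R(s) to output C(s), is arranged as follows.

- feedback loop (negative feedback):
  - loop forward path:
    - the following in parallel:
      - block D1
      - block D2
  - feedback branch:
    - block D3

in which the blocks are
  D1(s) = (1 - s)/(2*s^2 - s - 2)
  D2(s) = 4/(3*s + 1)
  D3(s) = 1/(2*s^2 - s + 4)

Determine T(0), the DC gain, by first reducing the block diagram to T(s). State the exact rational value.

1. reduce the parallel group D1, D2; result (5*s^2 - 2*s - 7)/(6*s^3 - s^2 - 7*s - 2)
2. collapse the loop ((D1+D2) forward, D3 return); result (10*s^4 - 9*s^3 + 8*s^2 - s - 28)/(12*s^5 - 8*s^4 + 11*s^3 + 4*s^2 - 28*s - 15)
Evaluating the step-2 result (the overall T(s)) at s = 0 gives T(0) = -28/(-15) = 28/15.

Therefore the answer is 28/15.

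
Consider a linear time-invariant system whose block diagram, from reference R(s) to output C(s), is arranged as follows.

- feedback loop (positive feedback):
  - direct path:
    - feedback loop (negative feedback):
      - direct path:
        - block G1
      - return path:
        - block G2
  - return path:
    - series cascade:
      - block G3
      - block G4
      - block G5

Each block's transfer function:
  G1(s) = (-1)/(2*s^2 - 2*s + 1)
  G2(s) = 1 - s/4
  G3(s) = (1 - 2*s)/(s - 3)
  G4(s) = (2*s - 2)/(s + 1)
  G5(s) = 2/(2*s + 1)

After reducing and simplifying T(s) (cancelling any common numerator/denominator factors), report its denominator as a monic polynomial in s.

(1) close the feedback loop around G1, G2; result (-4)/(8*s^2 - 7*s)
(2) multiply G3, G4, G5 (series); result (-8*s^2 + 12*s - 4)/(2*s^3 - 3*s^2 - 8*s - 3)
(3) reduce the feedback loop with forward [G1/(1+G1*G2)] and return (G3*G4*G5); result (-8*s^3 + 12*s^2 + 32*s + 12)/(16*s^5 - 38*s^4 - 43*s^3 + 69*s - 16)
The result of step 3 is T(s) in lowest terms. Its denominator has leading coefficient 16; dividing the denominator through by 16 makes it monic.

Hence the answer: s^5 - 19*s^4/8 - 43*s^3/16 + 69*s/16 - 1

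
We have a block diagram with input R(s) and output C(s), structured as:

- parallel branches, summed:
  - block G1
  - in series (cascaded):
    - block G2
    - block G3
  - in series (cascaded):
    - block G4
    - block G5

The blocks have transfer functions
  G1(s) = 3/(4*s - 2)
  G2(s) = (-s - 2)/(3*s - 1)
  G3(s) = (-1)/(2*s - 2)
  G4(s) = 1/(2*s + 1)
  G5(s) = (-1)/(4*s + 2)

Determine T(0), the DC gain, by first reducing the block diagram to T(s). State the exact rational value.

First reduce the diagram to T(s).

Step 1 - series reduction of G2, G3: (s + 2)/(6*s^2 - 8*s + 2)
Step 2 - multiply G4, G5 (series): (-1)/(8*s^2 + 8*s + 2)
Step 3 - reduce the parallel group G1, (G2*G3), (G4*G5): (44*s^4 + 2*s^3 - 10*s^2 - 11*s + 2)/(48*s^5 - 40*s^4 - 28*s^3 + 18*s^2 + 4*s - 2)
That last expression is T(s); at s = 0 only the constant terms survive, so T(0) = 2/(-2) = -1.

Answer: -1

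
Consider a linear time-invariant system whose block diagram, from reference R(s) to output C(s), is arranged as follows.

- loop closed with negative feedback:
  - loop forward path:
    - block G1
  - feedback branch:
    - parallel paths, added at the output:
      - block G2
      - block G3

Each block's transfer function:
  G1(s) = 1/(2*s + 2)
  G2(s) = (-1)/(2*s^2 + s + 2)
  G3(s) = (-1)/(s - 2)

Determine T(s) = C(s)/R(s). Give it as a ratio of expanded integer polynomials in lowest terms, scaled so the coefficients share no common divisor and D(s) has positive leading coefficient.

1. parallel reduction of G2, G3 gives (-2*s^2 - 2*s)/(2*s^3 - 3*s^2 - 4)
2. apply the feedback formula to G1, (G2+G3); the result is T(s) itself (integer coefficients, no common factor, positive leading denominator coefficient)

Final answer: (2*s^3 - 3*s^2 - 4)/(4*s^4 - 2*s^3 - 8*s^2 - 10*s - 8)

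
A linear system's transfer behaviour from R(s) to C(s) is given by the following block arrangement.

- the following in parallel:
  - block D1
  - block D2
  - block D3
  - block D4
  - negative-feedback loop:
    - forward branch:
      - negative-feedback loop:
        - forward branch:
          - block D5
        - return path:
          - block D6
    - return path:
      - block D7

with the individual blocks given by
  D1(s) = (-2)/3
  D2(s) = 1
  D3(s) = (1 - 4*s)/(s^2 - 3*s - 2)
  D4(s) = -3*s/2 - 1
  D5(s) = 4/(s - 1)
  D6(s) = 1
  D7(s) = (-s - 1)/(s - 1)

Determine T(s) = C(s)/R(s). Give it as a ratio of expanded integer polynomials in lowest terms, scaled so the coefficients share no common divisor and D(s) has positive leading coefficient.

Step 1 - apply the feedback formula to D5, D6 = 4/(s + 3)
Step 2 - close the feedback loop around [D5/(1+D5*D6)], D7 = (4*s - 4)/(s^2 - 2*s - 7)
Step 3 - reduce the parallel group D1, D2, D3, D4, [[D5/(1+D5*D6)]/(1+[D5/(1+D5*D6)]*D7)], which is the overall transfer function T(s) = C(s)/R(s) in lowest terms

Therefore the answer is (-9*s^5 + 41*s^4 + 47*s^3 - 255*s^2 - 46*s - 50)/(6*s^4 - 30*s^3 - 18*s^2 + 150*s + 84).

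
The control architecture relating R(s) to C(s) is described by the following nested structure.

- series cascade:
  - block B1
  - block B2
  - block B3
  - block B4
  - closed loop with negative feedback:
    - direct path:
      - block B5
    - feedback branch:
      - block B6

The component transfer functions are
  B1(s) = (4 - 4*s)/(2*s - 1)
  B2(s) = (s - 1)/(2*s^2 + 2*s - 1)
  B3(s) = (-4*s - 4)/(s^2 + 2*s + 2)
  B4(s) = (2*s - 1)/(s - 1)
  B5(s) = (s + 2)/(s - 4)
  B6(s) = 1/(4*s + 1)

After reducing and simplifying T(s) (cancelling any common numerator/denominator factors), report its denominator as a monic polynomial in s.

The answer is s^6 - s^5/2 - 15*s^4/2 - 51*s^3/4 - 25*s^2/4 + 3*s + 1/2.

Reasoning:
1. apply the feedback formula to B5, B6 -> (4*s^2 + 9*s + 2)/(4*s^2 - 14*s - 2)
2. reduce the series chain B1, B2, B3, B4, [B5/(1+B5*B6)] -> (32*s^4 + 72*s^3 - 16*s^2 - 72*s - 16)/(4*s^6 - 2*s^5 - 30*s^4 - 51*s^3 - 25*s^2 + 12*s + 2)
Step 2 gives the fully reduced T(s), with no common factor left to cancel. The denominator's leading coefficient is 4, so divide each of its coefficients by 4 to get the monic form.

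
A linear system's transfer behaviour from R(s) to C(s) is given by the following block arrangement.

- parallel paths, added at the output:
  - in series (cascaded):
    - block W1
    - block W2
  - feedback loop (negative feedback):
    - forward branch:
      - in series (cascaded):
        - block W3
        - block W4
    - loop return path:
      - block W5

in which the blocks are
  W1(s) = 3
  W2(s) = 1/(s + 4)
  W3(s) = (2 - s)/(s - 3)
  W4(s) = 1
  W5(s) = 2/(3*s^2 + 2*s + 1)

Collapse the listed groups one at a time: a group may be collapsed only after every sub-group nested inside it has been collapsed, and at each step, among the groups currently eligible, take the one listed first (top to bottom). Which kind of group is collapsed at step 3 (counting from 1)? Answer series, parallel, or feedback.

The answer is feedback.

Reasoning:
Step 1 - cascade W1, W2
Step 2 - reduce the series chain W3, W4
Step 3 - collapse the loop ((W3*W4) forward, W5 return)
Step 4 - add (W1*W2), [(W3*W4)/(1+(W3*W4)*W5)] (parallel)
Step 3 collapses a feedback group.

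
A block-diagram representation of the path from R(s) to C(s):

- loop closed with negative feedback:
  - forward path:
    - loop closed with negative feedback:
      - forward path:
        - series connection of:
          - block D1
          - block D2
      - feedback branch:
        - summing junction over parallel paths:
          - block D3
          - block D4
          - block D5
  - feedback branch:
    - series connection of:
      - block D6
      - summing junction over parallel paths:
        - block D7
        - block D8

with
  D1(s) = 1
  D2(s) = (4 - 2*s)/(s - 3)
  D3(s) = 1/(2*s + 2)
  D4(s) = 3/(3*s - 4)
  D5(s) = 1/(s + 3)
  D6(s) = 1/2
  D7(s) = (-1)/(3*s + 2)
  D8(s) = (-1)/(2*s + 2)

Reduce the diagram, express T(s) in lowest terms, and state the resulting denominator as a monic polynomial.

Reducing step by step:

(1) series reduction of D1, D2 = (4 - 2*s)/(s - 3)
(2) sum the parallel branches D3, D4, D5 = (15*s^2 + 27*s - 2)/(6*s^3 + 16*s^2 - 14*s - 24)
(3) collapse the loop ((D1*D2) forward, (D3+D4+D5) return) = (-6*s^4 - 4*s^3 + 46*s^2 - 4*s - 48)/(3*s^4 - 16*s^3 - 28*s^2 + 65*s + 32)
(4) add D7, D8 (parallel) = (-5*s - 4)/(6*s^2 + 10*s + 4)
(5) reduce the series chain D6, (D7+D8) = (-5*s - 4)/(12*s^2 + 20*s + 8)
(6) reduce the feedback loop with forward [(D1*D2)/(1+(D1*D2)*(D3+D4+D5))] and return (D6*(D7+D8)) = (-36*s^5 - 48*s^4 + 260*s^3 + 160*s^2 - 304*s - 192)/(18*s^5 - 69*s^4 - 225*s^3 + 164*s^2 + 484*s + 224)
No further cancellation is possible in the step-6 result, so that is T(s). Its denominator becomes monic after dividing by the leading coefficient 18.

Answer: s^5 - 23*s^4/6 - 25*s^3/2 + 82*s^2/9 + 242*s/9 + 112/9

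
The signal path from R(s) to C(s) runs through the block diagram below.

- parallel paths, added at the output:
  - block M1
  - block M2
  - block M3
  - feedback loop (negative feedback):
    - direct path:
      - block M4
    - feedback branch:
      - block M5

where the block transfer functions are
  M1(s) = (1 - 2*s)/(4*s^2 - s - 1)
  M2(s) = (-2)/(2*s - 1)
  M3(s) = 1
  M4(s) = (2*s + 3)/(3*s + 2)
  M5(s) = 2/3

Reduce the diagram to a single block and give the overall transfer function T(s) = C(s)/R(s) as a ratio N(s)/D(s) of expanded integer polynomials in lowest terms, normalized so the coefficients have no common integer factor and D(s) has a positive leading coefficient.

Step 1 - reduce the feedback loop with forward M4 and return M5 -> (6*s + 9)/(13*s + 12)
Step 2 - parallel reduction of M1, M2, M3, [M4/(1+M4*M5)]; the result is T(s) itself (integer coefficients, no common factor, positive leading denominator coefficient)

Hence the answer: (152*s^4 - 102*s^3 - 211*s^2 + 83*s + 33)/(104*s^4 + 18*s^3 - 85*s^2 + s + 12)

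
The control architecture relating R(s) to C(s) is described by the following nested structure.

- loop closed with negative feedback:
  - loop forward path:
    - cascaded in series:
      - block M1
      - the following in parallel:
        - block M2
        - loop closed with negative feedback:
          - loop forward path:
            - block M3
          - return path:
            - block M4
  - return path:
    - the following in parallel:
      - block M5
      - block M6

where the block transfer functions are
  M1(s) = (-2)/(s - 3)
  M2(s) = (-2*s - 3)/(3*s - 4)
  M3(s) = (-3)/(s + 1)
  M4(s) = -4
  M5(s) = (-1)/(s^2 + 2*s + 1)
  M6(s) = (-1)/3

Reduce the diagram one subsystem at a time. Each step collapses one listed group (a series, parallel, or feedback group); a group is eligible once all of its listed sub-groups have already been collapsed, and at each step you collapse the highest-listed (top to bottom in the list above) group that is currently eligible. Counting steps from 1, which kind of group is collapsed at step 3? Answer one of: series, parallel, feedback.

Reducing step by step:

[1] feedback reduction of M3, M4
[2] combine M2, [M3/(1+M3*M4)] in parallel
[3] series reduction of M1, (M2+[M3/(1+M3*M4)])
[4] sum the parallel branches M5, M6
[5] close the feedback loop around (M1*(M2+[M3/(1+M3*M4)])), (M5+M6)
Step 3 collapses a series group.

Answer: series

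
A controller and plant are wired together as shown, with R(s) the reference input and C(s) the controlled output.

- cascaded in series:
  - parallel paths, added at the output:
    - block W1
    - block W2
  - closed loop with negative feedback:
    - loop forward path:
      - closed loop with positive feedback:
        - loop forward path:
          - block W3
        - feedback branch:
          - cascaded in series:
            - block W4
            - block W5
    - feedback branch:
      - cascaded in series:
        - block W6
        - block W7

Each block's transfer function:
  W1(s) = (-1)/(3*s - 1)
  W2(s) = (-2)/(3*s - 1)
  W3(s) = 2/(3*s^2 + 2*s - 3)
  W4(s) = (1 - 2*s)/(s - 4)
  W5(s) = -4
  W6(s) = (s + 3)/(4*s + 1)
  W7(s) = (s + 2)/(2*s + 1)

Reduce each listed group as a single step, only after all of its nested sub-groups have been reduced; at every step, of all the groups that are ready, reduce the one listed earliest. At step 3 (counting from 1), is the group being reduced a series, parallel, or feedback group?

Step 1 - combine W1, W2 in parallel
Step 2 - cascade W4, W5
Step 3 - collapse the loop (W3 forward, (W4*W5) return)
Step 4 - multiply W6, W7 (series)
Step 5 - close the feedback loop around [W3/(1-W3*(W4*W5))], (W6*W7)
Step 6 - combine (W1+W2), [[W3/(1-W3*(W4*W5))]/(1+[W3/(1-W3*(W4*W5))]*(W6*W7))] in series
So the answer for step 3 is feedback.

Hence the answer: feedback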